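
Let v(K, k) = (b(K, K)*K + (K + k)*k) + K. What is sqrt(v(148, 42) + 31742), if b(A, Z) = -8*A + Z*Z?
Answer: sqrt(3106430) ≈ 1762.5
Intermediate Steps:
b(A, Z) = Z**2 - 8*A (b(A, Z) = -8*A + Z**2 = Z**2 - 8*A)
v(K, k) = K + K*(K**2 - 8*K) + k*(K + k) (v(K, k) = ((K**2 - 8*K)*K + (K + k)*k) + K = (K*(K**2 - 8*K) + k*(K + k)) + K = K + K*(K**2 - 8*K) + k*(K + k))
sqrt(v(148, 42) + 31742) = sqrt((148 + 42**2 + 148*42 + 148**2*(-8 + 148)) + 31742) = sqrt((148 + 1764 + 6216 + 21904*140) + 31742) = sqrt((148 + 1764 + 6216 + 3066560) + 31742) = sqrt(3074688 + 31742) = sqrt(3106430)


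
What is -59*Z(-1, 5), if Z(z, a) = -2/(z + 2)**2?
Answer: 118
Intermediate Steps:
Z(z, a) = -2/(2 + z)**2
-59*Z(-1, 5) = -(-118)/(2 - 1)**2 = -(-118)/1**2 = -(-118) = -59*(-2) = 118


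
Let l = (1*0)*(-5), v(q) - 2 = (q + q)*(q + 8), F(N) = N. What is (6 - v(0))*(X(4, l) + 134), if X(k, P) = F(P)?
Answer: 536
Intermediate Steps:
v(q) = 2 + 2*q*(8 + q) (v(q) = 2 + (q + q)*(q + 8) = 2 + (2*q)*(8 + q) = 2 + 2*q*(8 + q))
l = 0 (l = 0*(-5) = 0)
X(k, P) = P
(6 - v(0))*(X(4, l) + 134) = (6 - (2 + 2*0² + 16*0))*(0 + 134) = (6 - (2 + 2*0 + 0))*134 = (6 - (2 + 0 + 0))*134 = (6 - 1*2)*134 = (6 - 2)*134 = 4*134 = 536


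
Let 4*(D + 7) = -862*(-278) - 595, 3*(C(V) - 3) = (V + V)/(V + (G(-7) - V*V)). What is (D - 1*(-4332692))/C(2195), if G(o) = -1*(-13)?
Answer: 253838550078231/173351852 ≈ 1.4643e+6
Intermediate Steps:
G(o) = 13
C(V) = 3 + 2*V/(3*(13 + V - V²)) (C(V) = 3 + ((V + V)/(V + (13 - V*V)))/3 = 3 + ((2*V)/(V + (13 - V²)))/3 = 3 + ((2*V)/(13 + V - V²))/3 = 3 + (2*V/(13 + V - V²))/3 = 3 + 2*V/(3*(13 + V - V²)))
D = 239013/4 (D = -7 + (-862*(-278) - 595)/4 = -7 + (239636 - 595)/4 = -7 + (¼)*239041 = -7 + 239041/4 = 239013/4 ≈ 59753.)
(D - 1*(-4332692))/C(2195) = (239013/4 - 1*(-4332692))/(((39 - 3*2195² + (11/3)*2195)/(13 + 2195 - 1*2195²))) = (239013/4 + 4332692)/(((39 - 3*4818025 + 24145/3)/(13 + 2195 - 1*4818025))) = 17569781/(4*(((39 - 14454075 + 24145/3)/(13 + 2195 - 4818025)))) = 17569781/(4*((-43337963/3/(-4815817)))) = 17569781/(4*((-1/4815817*(-43337963/3)))) = 17569781/(4*(43337963/14447451)) = (17569781/4)*(14447451/43337963) = 253838550078231/173351852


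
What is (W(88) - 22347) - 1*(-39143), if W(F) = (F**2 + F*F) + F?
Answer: 32372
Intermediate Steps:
W(F) = F + 2*F**2 (W(F) = (F**2 + F**2) + F = 2*F**2 + F = F + 2*F**2)
(W(88) - 22347) - 1*(-39143) = (88*(1 + 2*88) - 22347) - 1*(-39143) = (88*(1 + 176) - 22347) + 39143 = (88*177 - 22347) + 39143 = (15576 - 22347) + 39143 = -6771 + 39143 = 32372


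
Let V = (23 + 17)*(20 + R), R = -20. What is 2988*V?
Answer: 0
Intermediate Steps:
V = 0 (V = (23 + 17)*(20 - 20) = 40*0 = 0)
2988*V = 2988*0 = 0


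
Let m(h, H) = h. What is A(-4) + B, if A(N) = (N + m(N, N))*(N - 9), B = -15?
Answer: 89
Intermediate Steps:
A(N) = 2*N*(-9 + N) (A(N) = (N + N)*(N - 9) = (2*N)*(-9 + N) = 2*N*(-9 + N))
A(-4) + B = 2*(-4)*(-9 - 4) - 15 = 2*(-4)*(-13) - 15 = 104 - 15 = 89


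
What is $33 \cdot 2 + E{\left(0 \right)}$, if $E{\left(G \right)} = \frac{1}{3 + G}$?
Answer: $\frac{199}{3} \approx 66.333$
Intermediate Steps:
$33 \cdot 2 + E{\left(0 \right)} = 33 \cdot 2 + \frac{1}{3 + 0} = 66 + \frac{1}{3} = \frac{199}{3}$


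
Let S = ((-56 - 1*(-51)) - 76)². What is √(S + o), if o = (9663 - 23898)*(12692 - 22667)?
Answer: 3*√15777854 ≈ 11916.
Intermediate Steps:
o = 141994125 (o = -14235*(-9975) = 141994125)
S = 6561 (S = ((-56 + 51) - 76)² = (-5 - 76)² = (-81)² = 6561)
√(S + o) = √(6561 + 141994125) = √142000686 = 3*√15777854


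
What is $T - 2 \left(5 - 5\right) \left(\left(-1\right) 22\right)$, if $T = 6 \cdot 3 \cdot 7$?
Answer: $126$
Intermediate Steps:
$T = 126$ ($T = 18 \cdot 7 = 126$)
$T - 2 \left(5 - 5\right) \left(\left(-1\right) 22\right) = 126 - 2 \left(5 - 5\right) \left(\left(-1\right) 22\right) = 126 - 2 \cdot 0 \left(-22\right) = 126 - 0 \left(-22\right) = 126 - 0 = 126 + 0 = 126$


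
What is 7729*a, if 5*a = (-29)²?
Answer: 6500089/5 ≈ 1.3000e+6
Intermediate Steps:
a = 841/5 (a = (⅕)*(-29)² = (⅕)*841 = 841/5 ≈ 168.20)
7729*a = 7729*(841/5) = 6500089/5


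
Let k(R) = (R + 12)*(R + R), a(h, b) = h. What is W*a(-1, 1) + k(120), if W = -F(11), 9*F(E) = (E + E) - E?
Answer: 285131/9 ≈ 31681.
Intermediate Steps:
F(E) = E/9 (F(E) = ((E + E) - E)/9 = (2*E - E)/9 = E/9)
W = -11/9 ≈ -1.2222
k(R) = 2*R*(12 + R) (k(R) = (12 + R)*(2*R) = 2*R*(12 + R))
W*a(-1, 1) + k(120) = -11/9*(-1) + 2*120*(12 + 120) = 11/9 + 2*120*132 = 11/9 + 31680 = 285131/9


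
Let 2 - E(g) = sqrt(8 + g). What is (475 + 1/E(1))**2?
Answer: 224676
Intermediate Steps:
E(g) = 2 - sqrt(8 + g)
(475 + 1/E(1))**2 = (475 + 1/(2 - sqrt(8 + 1)))**2 = (475 + 1/(2 - sqrt(9)))**2 = (475 + 1/(2 - 1*3))**2 = (475 + 1/(2 - 3))**2 = (475 + 1/(-1))**2 = (475 - 1)**2 = 474**2 = 224676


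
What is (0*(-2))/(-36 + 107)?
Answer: 0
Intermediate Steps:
(0*(-2))/(-36 + 107) = 0/71 = (1/71)*0 = 0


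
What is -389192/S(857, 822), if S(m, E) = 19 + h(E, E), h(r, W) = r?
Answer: -389192/841 ≈ -462.77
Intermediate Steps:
S(m, E) = 19 + E
-389192/S(857, 822) = -389192/(19 + 822) = -389192/841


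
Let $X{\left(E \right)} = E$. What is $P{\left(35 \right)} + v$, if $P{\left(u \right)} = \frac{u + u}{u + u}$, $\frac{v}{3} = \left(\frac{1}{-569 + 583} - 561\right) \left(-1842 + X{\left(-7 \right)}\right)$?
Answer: $\frac{43560605}{14} \approx 3.1115 \cdot 10^{6}$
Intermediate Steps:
$v = \frac{43560591}{14}$ ($v = 3 \left(\frac{1}{-569 + 583} - 561\right) \left(-1842 - 7\right) = 3 \left(\frac{1}{14} - 561\right) \left(-1849\right) = 3 \left(\left(- \frac{7853}{14}\right) \left(-1849\right)\right) = 3 \cdot \frac{14520197}{14} = \frac{43560591}{14} \approx 3.1115 \cdot 10^{6}$)
$P{\left(u \right)} = 1$ ($P{\left(u \right)} = \frac{2 u}{2 u} = 2 u \frac{1}{2 u} = 1$)
$P{\left(35 \right)} + v = 1 + \frac{43560591}{14} = \frac{43560605}{14}$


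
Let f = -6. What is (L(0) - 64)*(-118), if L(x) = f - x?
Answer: 8260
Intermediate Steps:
L(x) = -6 - x
(L(0) - 64)*(-118) = ((-6 - 1*0) - 64)*(-118) = ((-6 + 0) - 64)*(-118) = (-6 - 64)*(-118) = -70*(-118) = 8260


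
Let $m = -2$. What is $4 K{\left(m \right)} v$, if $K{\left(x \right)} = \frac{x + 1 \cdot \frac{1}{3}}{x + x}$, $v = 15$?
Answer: $25$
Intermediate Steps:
$K{\left(x \right)} = \frac{\frac{1}{3} + x}{2 x}$ ($K{\left(x \right)} = \frac{x + 1 \cdot \frac{1}{3}}{2 x} = \left(x + \frac{1}{3}\right) \frac{1}{2 x} = \left(\frac{1}{3} + x\right) \frac{1}{2 x} = \frac{\frac{1}{3} + x}{2 x}$)
$4 K{\left(m \right)} v = 4 \frac{1 + 3 \left(-2\right)}{6 \left(-2\right)} 15 = 4 \cdot \frac{1}{6} \left(- \frac{1}{2}\right) \left(1 - 6\right) 15 = 4 \cdot \frac{1}{6} \left(- \frac{1}{2}\right) \left(-5\right) 15 = 4 \cdot \frac{5}{12} \cdot 15 = \frac{5}{3} \cdot 15 = 25$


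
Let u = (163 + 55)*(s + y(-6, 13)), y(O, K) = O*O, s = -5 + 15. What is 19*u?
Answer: 190532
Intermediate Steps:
s = 10
y(O, K) = O**2
u = 10028 (u = (163 + 55)*(10 + (-6)**2) = 218*(10 + 36) = 218*46 = 10028)
19*u = 19*10028 = 190532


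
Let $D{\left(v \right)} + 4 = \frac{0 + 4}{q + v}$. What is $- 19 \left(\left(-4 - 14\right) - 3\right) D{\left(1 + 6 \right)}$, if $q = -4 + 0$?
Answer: $-1064$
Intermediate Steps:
$q = -4$
$D{\left(v \right)} = -4 + \frac{4}{-4 + v}$ ($D{\left(v \right)} = -4 + \frac{0 + 4}{-4 + v} = -4 + \frac{4}{-4 + v}$)
$- 19 \left(\left(-4 - 14\right) - 3\right) D{\left(1 + 6 \right)} = - 19 \left(\left(-4 - 14\right) - 3\right) \frac{4 \left(5 - \left(1 + 6\right)\right)}{-4 + \left(1 + 6\right)} = - 19 \left(-18 - 3\right) \frac{4 \left(5 - 7\right)}{-4 + 7} = \left(-19\right) \left(-21\right) \frac{4 \left(5 - 7\right)}{3} = 399 \cdot 4 \cdot \frac{1}{3} \left(-2\right) = 399 \left(- \frac{8}{3}\right) = -1064$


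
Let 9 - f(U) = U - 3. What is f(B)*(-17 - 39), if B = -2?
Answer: -784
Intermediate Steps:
f(U) = 12 - U (f(U) = 9 - (U - 3) = 9 - (-3 + U) = 9 + (3 - U) = 12 - U)
f(B)*(-17 - 39) = (12 - 1*(-2))*(-17 - 39) = (12 + 2)*(-56) = 14*(-56) = -784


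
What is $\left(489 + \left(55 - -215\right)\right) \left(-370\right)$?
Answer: $-280830$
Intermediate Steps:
$\left(489 + \left(55 - -215\right)\right) \left(-370\right) = \left(489 + \left(55 + 215\right)\right) \left(-370\right) = \left(489 + 270\right) \left(-370\right) = 759 \left(-370\right) = -280830$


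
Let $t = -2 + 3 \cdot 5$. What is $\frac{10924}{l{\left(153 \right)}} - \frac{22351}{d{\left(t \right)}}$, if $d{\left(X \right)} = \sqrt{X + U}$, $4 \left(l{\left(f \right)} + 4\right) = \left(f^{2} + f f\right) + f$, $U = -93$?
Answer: $\frac{43696}{46955} + \frac{22351 i \sqrt{5}}{20} \approx 0.93059 + 2498.9 i$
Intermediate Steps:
$l{\left(f \right)} = -4 + \frac{f^{2}}{2} + \frac{f}{4}$ ($l{\left(f \right)} = -4 + \frac{\left(f^{2} + f f\right) + f}{4} = -4 + \frac{\left(f^{2} + f^{2}\right) + f}{4} = -4 + \frac{2 f^{2} + f}{4} = -4 + \frac{f + 2 f^{2}}{4} = -4 + \left(\frac{f^{2}}{2} + \frac{f}{4}\right) = -4 + \frac{f^{2}}{2} + \frac{f}{4}$)
$t = 13$ ($t = -2 + 15 = 13$)
$d{\left(X \right)} = \sqrt{-93 + X}$ ($d{\left(X \right)} = \sqrt{X - 93} = \sqrt{-93 + X}$)
$\frac{10924}{l{\left(153 \right)}} - \frac{22351}{d{\left(t \right)}} = \frac{10924}{-4 + \frac{153^{2}}{2} + \frac{1}{4} \cdot 153} - \frac{22351}{\sqrt{-93 + 13}} = \frac{10924}{-4 + \frac{1}{2} \cdot 23409 + \frac{153}{4}} - \frac{22351}{\sqrt{-80}} = \frac{10924}{-4 + \frac{23409}{2} + \frac{153}{4}} - \frac{22351}{4 i \sqrt{5}} = \frac{10924}{\frac{46955}{4}} - 22351 \left(- \frac{i \sqrt{5}}{20}\right) = 10924 \cdot \frac{4}{46955} + \frac{22351 i \sqrt{5}}{20} = \frac{43696}{46955} + \frac{22351 i \sqrt{5}}{20}$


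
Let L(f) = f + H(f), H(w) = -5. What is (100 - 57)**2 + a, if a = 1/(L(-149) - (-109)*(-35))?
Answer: 7338680/3969 ≈ 1849.0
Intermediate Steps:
L(f) = -5 + f (L(f) = f - 5 = -5 + f)
a = -1/3969 (a = 1/((-5 - 149) - (-109)*(-35)) = 1/(-154 - 1*3815) = 1/(-154 - 3815) = 1/(-3969) = -1/3969 ≈ -0.00025195)
(100 - 57)**2 + a = (100 - 57)**2 - 1/3969 = 43**2 - 1/3969 = 1849 - 1/3969 = 7338680/3969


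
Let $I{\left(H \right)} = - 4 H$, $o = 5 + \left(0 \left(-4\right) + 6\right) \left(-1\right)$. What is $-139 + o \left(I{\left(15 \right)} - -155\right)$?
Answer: $-234$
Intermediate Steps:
$o = -1$ ($o = 5 + \left(0 + 6\right) \left(-1\right) = 5 + 6 \left(-1\right) = 5 - 6 = -1$)
$-139 + o \left(I{\left(15 \right)} - -155\right) = -139 - \left(\left(-4\right) 15 - -155\right) = -139 - \left(-60 + 155\right) = -139 - 95 = -234$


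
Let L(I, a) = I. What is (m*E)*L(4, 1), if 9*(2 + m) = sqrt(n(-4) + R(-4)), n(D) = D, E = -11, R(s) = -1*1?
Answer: 88 - 44*I*sqrt(5)/9 ≈ 88.0 - 10.932*I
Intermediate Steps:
R(s) = -1
m = -2 + I*sqrt(5)/9 (m = -2 + sqrt(-4 - 1)/9 = -2 + sqrt(-5)/9 = -2 + (I*sqrt(5))/9 = -2 + I*sqrt(5)/9 ≈ -2.0 + 0.24845*I)
(m*E)*L(4, 1) = ((-2 + I*sqrt(5)/9)*(-11))*4 = (22 - 11*I*sqrt(5)/9)*4 = 88 - 44*I*sqrt(5)/9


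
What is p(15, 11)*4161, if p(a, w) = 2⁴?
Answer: 66576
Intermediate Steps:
p(a, w) = 16
p(15, 11)*4161 = 16*4161 = 66576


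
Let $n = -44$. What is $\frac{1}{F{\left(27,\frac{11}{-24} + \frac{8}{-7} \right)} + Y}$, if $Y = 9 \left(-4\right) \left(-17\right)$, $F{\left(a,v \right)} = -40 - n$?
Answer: $\frac{1}{616} \approx 0.0016234$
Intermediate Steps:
$F{\left(a,v \right)} = 4$ ($F{\left(a,v \right)} = -40 - -44 = -40 + 44 = 4$)
$Y = 612$ ($Y = \left(-36\right) \left(-17\right) = 612$)
$\frac{1}{F{\left(27,\frac{11}{-24} + \frac{8}{-7} \right)} + Y} = \frac{1}{4 + 612} = \frac{1}{616}$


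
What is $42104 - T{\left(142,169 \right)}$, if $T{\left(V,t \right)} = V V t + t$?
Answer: $-3365781$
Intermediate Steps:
$T{\left(V,t \right)} = t + t V^{2}$ ($T{\left(V,t \right)} = V^{2} t + t = t V^{2} + t = t + t V^{2}$)
$42104 - T{\left(142,169 \right)} = 42104 - 169 \left(1 + 142^{2}\right) = 42104 - 169 \left(1 + 20164\right) = 42104 - 169 \cdot 20165 = 42104 - 3407885 = -3365781$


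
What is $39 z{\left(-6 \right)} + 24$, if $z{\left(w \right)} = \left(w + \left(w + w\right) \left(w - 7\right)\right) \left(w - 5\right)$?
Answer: $-64326$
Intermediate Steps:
$z{\left(w \right)} = \left(-5 + w\right) \left(w + 2 w \left(-7 + w\right)\right)$ ($z{\left(w \right)} = \left(w + 2 w \left(-7 + w\right)\right) \left(-5 + w\right) = \left(-5 + w\right) \left(w + 2 w \left(-7 + w\right)\right)$)
$39 z{\left(-6 \right)} + 24 = 39 \left(- 6 \left(65 - -138 + 2 \left(-6\right)^{2}\right)\right) + 24 = 39 \left(- 6 \left(65 + 138 + 2 \cdot 36\right)\right) + 24 = 39 \left(- 6 \left(65 + 138 + 72\right)\right) + 24 = 39 \left(\left(-6\right) 275\right) + 24 = 39 \left(-1650\right) + 24 = -64350 + 24 = -64326$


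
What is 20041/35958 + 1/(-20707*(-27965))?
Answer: 11605167057413/20822244187290 ≈ 0.55734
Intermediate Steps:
20041/35958 + 1/(-20707*(-27965)) = 20041*(1/35958) - 1/20707*(-1/27965) = 20041/35958 + 1/579071255 = 11605167057413/20822244187290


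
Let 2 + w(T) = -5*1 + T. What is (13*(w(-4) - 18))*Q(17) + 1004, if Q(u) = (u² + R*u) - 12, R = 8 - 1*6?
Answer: -116243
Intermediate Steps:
R = 2 (R = 8 - 6 = 2)
w(T) = -7 + T (w(T) = -2 + (-5*1 + T) = -2 + (-5 + T) = -7 + T)
Q(u) = -12 + u² + 2*u (Q(u) = (u² + 2*u) - 12 = -12 + u² + 2*u)
(13*(w(-4) - 18))*Q(17) + 1004 = (13*((-7 - 4) - 18))*(-12 + 17² + 2*17) + 1004 = (13*(-11 - 18))*(-12 + 289 + 34) + 1004 = (13*(-29))*311 + 1004 = -377*311 + 1004 = -117247 + 1004 = -116243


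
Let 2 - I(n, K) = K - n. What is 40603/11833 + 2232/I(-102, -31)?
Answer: -7869883/272159 ≈ -28.917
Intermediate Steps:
I(n, K) = 2 + n - K (I(n, K) = 2 - (K - n) = 2 + (n - K) = 2 + n - K)
40603/11833 + 2232/I(-102, -31) = 40603/11833 + 2232/(2 - 102 - 1*(-31)) = 40603*(1/11833) + 2232/(2 - 102 + 31) = 40603/11833 + 2232/(-69) = 40603/11833 + 2232*(-1/69) = 40603/11833 - 744/23 = -7869883/272159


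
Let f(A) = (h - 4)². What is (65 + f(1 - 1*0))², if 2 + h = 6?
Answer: 4225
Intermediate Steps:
h = 4 (h = -2 + 6 = 4)
f(A) = 0 (f(A) = (4 - 4)² = 0² = 0)
(65 + f(1 - 1*0))² = (65 + 0)² = 65² = 4225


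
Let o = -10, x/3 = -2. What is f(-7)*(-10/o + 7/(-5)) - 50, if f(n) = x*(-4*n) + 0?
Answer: 86/5 ≈ 17.200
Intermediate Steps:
x = -6 (x = 3*(-2) = -6)
f(n) = 24*n (f(n) = -(-24)*n + 0 = 24*n + 0 = 24*n)
f(-7)*(-10/o + 7/(-5)) - 50 = (24*(-7))*(-10/(-10) + 7/(-5)) - 50 = -168*(-10*(-⅒) + 7*(-⅕)) - 50 = -168*(1 - 7/5) - 50 = -168*(-⅖) - 50 = 336/5 - 50 = 86/5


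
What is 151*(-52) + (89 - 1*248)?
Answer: -8011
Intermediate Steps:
151*(-52) + (89 - 1*248) = -7852 + (89 - 248) = -7852 - 159 = -8011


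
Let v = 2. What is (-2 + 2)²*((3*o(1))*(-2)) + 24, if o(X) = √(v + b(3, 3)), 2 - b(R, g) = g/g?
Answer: 24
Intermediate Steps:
b(R, g) = 1 (b(R, g) = 2 - g/g = 2 - 1*1 = 2 - 1 = 1)
o(X) = √3 (o(X) = √(2 + 1) = √3)
(-2 + 2)²*((3*o(1))*(-2)) + 24 = (-2 + 2)²*((3*√3)*(-2)) + 24 = 0²*(-6*√3) + 24 = 0*(-6*√3) + 24 = 0 + 24 = 24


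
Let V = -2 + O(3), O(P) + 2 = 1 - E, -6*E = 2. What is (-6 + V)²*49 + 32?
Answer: 33412/9 ≈ 3712.4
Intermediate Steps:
E = -⅓ (E = -⅙*2 = -⅓ ≈ -0.33333)
O(P) = -⅔ (O(P) = -2 + (1 - 1*(-⅓)) = -2 + (1 + ⅓) = -2 + 4/3 = -⅔)
V = -8/3 (V = -2 - ⅔ = -8/3 ≈ -2.6667)
(-6 + V)²*49 + 32 = (-6 - 8/3)²*49 + 32 = (-26/3)²*49 + 32 = (676/9)*49 + 32 = 33124/9 + 32 = 33412/9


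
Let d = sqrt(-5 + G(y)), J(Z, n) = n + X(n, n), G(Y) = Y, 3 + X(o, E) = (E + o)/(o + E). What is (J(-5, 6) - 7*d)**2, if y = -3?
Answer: -376 - 112*I*sqrt(2) ≈ -376.0 - 158.39*I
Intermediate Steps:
X(o, E) = -2 (X(o, E) = -3 + (E + o)/(o + E) = -3 + (E + o)/(E + o) = -3 + 1 = -2)
J(Z, n) = -2 + n (J(Z, n) = n - 2 = -2 + n)
d = 2*I*sqrt(2) (d = sqrt(-5 - 3) = sqrt(-8) = 2*I*sqrt(2) ≈ 2.8284*I)
(J(-5, 6) - 7*d)**2 = ((-2 + 6) - 14*I*sqrt(2))**2 = (4 - 14*I*sqrt(2))**2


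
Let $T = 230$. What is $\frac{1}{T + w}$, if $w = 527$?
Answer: $\frac{1}{757} \approx 0.001321$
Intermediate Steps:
$\frac{1}{T + w} = \frac{1}{230 + 527} = \frac{1}{757}$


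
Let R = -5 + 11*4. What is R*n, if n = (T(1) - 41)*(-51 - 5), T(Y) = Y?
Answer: 87360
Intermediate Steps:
R = 39 (R = -5 + 44 = 39)
n = 2240 (n = (1 - 41)*(-51 - 5) = -40*(-56) = 2240)
R*n = 39*2240 = 87360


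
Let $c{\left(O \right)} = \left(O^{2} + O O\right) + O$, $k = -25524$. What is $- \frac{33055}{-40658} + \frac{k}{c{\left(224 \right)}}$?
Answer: $\frac{285848111}{511152376} \approx 0.55922$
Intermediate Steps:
$c{\left(O \right)} = O + 2 O^{2}$ ($c{\left(O \right)} = \left(O^{2} + O^{2}\right) + O = 2 O^{2} + O = O + 2 O^{2}$)
$- \frac{33055}{-40658} + \frac{k}{c{\left(224 \right)}} = - \frac{33055}{-40658} - \frac{25524}{224 \left(1 + 2 \cdot 224\right)} = \left(-33055\right) \left(- \frac{1}{40658}\right) - \frac{25524}{224 \left(1 + 448\right)} = \frac{33055}{40658} - \frac{25524}{224 \cdot 449} = \frac{33055}{40658} - \frac{25524}{100576} = \frac{33055}{40658} - \frac{6381}{25144} = \frac{285848111}{511152376}$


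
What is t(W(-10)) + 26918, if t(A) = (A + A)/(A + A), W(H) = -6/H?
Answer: 26919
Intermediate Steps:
t(A) = 1 (t(A) = (2*A)/((2*A)) = (2*A)*(1/(2*A)) = 1)
t(W(-10)) + 26918 = 1 + 26918 = 26919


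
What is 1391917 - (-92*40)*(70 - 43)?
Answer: 1491277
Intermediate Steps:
1391917 - (-92*40)*(70 - 43) = 1391917 - (-3680)*27 = 1391917 - 1*(-99360) = 1391917 + 99360 = 1491277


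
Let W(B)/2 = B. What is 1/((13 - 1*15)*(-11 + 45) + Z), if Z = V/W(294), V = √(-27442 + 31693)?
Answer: -7836864/532905335 - 196*√4251/532905335 ≈ -0.014730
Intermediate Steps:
W(B) = 2*B
V = √4251 ≈ 65.200
Z = √4251/588 (Z = √4251/((2*294)) = √4251/588 ≈ 0.11088)
1/((13 - 1*15)*(-11 + 45) + Z) = 1/((13 - 1*15)*(-11 + 45) + √4251/588) = 1/((13 - 15)*34 + √4251/588) = 1/(-2*34 + √4251/588) = 1/(-68 + √4251/588)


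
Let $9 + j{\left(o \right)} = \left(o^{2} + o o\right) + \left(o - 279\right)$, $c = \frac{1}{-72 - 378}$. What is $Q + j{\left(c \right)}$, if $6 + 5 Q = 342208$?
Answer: $\frac{3450215138}{50625} \approx 68152.0$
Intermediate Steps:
$Q = \frac{342202}{5}$ ($Q = - \frac{6}{5} + \frac{1}{5} \cdot 342208 = - \frac{6}{5} + \frac{342208}{5} = \frac{342202}{5} \approx 68440.0$)
$c = - \frac{1}{450}$ ($c = \frac{1}{-450} = - \frac{1}{450} \approx -0.0022222$)
$j{\left(o \right)} = -288 + o + 2 o^{2}$ ($j{\left(o \right)} = -9 + \left(\left(o^{2} + o o\right) + \left(o - 279\right)\right) = -9 + \left(\left(o^{2} + o^{2}\right) + \left(-279 + o\right)\right) = -9 + \left(2 o^{2} + \left(-279 + o\right)\right) = -9 + \left(-279 + o + 2 o^{2}\right) = -288 + o + 2 o^{2}$)
$Q + j{\left(c \right)} = \frac{342202}{5} - \left(\frac{129601}{450} - \frac{1}{101250}\right) = \frac{342202}{5} - \frac{14580112}{50625} = \frac{3450215138}{50625}$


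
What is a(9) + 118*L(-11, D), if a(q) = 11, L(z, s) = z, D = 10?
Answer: -1287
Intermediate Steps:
a(9) + 118*L(-11, D) = 11 + 118*(-11) = 11 - 1298 = -1287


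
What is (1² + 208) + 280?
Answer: 489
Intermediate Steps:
(1² + 208) + 280 = (1 + 208) + 280 = 209 + 280 = 489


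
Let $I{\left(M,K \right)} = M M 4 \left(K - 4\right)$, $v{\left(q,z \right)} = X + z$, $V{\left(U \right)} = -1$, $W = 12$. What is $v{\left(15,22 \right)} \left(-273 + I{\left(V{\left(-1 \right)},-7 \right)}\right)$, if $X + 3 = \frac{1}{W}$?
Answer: $- \frac{72593}{12} \approx -6049.4$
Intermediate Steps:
$X = - \frac{35}{12}$ ($X = -3 + \frac{1}{12} = - \frac{35}{12} \approx -2.9167$)
$v{\left(q,z \right)} = - \frac{35}{12} + z$
$I{\left(M,K \right)} = M^{2} \left(-16 + 4 K\right)$ ($I{\left(M,K \right)} = M^{2} \cdot 4 \left(-4 + K\right) = M^{2} \left(-16 + 4 K\right)$)
$v{\left(15,22 \right)} \left(-273 + I{\left(V{\left(-1 \right)},-7 \right)}\right) = \left(- \frac{35}{12} + 22\right) \left(-273 + 4 \left(-1\right)^{2} \left(-4 - 7\right)\right) = \frac{229 \left(-273 + 4 \cdot 1 \left(-11\right)\right)}{12} = \frac{229 \left(-273 - 44\right)}{12} = \frac{229}{12} \left(-317\right) = - \frac{72593}{12}$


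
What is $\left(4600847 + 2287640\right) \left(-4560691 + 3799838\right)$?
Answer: $-5241125999411$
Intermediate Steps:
$\left(4600847 + 2287640\right) \left(-4560691 + 3799838\right) = 6888487 \left(-760853\right) = -5241125999411$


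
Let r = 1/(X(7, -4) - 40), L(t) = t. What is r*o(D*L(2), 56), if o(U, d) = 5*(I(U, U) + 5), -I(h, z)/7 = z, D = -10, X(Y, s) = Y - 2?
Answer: -145/7 ≈ -20.714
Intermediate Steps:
X(Y, s) = -2 + Y
I(h, z) = -7*z
o(U, d) = 25 - 35*U (o(U, d) = 5*(-7*U + 5) = 5*(5 - 7*U) = 25 - 35*U)
r = -1/35 (r = 1/((-2 + 7) - 40) = 1/(5 - 40) = 1/(-35) = -1/35 ≈ -0.028571)
r*o(D*L(2), 56) = -(25 - (-350)*2)/35 = -(25 - 35*(-20))/35 = -(25 + 700)/35 = -1/35*725 = -145/7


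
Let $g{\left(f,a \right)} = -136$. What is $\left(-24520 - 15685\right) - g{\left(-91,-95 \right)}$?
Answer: $-40069$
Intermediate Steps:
$\left(-24520 - 15685\right) - g{\left(-91,-95 \right)} = \left(-24520 - 15685\right) - -136 = \left(-24520 - 15685\right) + 136 = -40205 + 136 = -40069$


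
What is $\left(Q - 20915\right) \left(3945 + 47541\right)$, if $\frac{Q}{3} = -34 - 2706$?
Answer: $-1500044610$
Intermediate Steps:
$Q = -8220$ ($Q = 3 \left(-34 - 2706\right) = 3 \left(-2740\right) = -8220$)
$\left(Q - 20915\right) \left(3945 + 47541\right) = \left(-8220 - 20915\right) \left(3945 + 47541\right) = \left(-29135\right) 51486 = -1500044610$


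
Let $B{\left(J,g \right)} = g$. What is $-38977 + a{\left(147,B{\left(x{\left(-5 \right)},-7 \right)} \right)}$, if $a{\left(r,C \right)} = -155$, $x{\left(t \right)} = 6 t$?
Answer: $-39132$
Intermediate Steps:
$-38977 + a{\left(147,B{\left(x{\left(-5 \right)},-7 \right)} \right)} = -38977 - 155 = -39132$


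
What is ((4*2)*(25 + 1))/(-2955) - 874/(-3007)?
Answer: 1957214/8885685 ≈ 0.22027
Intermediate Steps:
((4*2)*(25 + 1))/(-2955) - 874/(-3007) = (8*26)*(-1/2955) - 874*(-1/3007) = 208*(-1/2955) + 874/3007 = -208/2955 + 874/3007 = 1957214/8885685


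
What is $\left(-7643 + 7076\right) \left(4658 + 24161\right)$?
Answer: $-16340373$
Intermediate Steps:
$\left(-7643 + 7076\right) \left(4658 + 24161\right) = \left(-567\right) 28819 = -16340373$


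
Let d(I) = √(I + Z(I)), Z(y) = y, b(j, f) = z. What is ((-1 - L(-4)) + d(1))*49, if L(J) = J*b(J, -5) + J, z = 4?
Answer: 931 + 49*√2 ≈ 1000.3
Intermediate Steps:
b(j, f) = 4
L(J) = 5*J (L(J) = J*4 + J = 4*J + J = 5*J)
d(I) = √2*√I (d(I) = √(I + I) = √(2*I) = √2*√I)
((-1 - L(-4)) + d(1))*49 = ((-1 - 5*(-4)) + √2*√1)*49 = ((-1 - 1*(-20)) + √2*1)*49 = ((-1 + 20) + √2)*49 = (19 + √2)*49 = 931 + 49*√2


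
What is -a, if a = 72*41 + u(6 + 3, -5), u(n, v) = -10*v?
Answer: -3002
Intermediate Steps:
a = 3002 (a = 72*41 - 10*(-5) = 2952 + 50 = 3002)
-a = -1*3002 = -3002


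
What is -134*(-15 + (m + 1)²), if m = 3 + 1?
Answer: -1340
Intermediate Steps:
m = 4
-134*(-15 + (m + 1)²) = -134*(-15 + (4 + 1)²) = -134*(-15 + 5²) = -134*(-15 + 25) = -134*10 = -1340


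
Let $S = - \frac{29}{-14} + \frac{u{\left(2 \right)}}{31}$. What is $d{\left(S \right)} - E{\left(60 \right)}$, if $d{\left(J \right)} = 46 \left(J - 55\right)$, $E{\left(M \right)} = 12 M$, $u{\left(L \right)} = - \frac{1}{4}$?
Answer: $- \frac{1369307}{434} \approx -3155.1$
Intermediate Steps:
$u{\left(L \right)} = - \frac{1}{4}$ ($u{\left(L \right)} = \left(-1\right) \frac{1}{4} = - \frac{1}{4}$)
$S = \frac{1791}{868}$ ($S = - \frac{29}{-14} - \frac{1}{4 \cdot 31} = \left(-29\right) \left(- \frac{1}{14}\right) - \frac{1}{124} = \frac{29}{14} - \frac{1}{124} = \frac{1791}{868} \approx 2.0634$)
$d{\left(J \right)} = -2530 + 46 J$ ($d{\left(J \right)} = 46 \left(-55 + J\right) = -2530 + 46 J$)
$d{\left(S \right)} - E{\left(60 \right)} = \left(-2530 + 46 \cdot \frac{1791}{868}\right) - 12 \cdot 60 = \left(-2530 + \frac{41193}{434}\right) - 720 = - \frac{1056827}{434} - 720 = - \frac{1369307}{434}$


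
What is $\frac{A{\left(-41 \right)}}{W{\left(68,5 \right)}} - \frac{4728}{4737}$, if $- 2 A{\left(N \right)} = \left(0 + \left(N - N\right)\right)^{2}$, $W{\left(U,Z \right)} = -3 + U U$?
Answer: $- \frac{1576}{1579} \approx -0.9981$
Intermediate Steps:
$W{\left(U,Z \right)} = -3 + U^{2}$
$A{\left(N \right)} = 0$ ($A{\left(N \right)} = - \frac{\left(0 + \left(N - N\right)\right)^{2}}{2} = - \frac{\left(0 + 0\right)^{2}}{2} = - \frac{0^{2}}{2} = \left(- \frac{1}{2}\right) 0 = 0$)
$\frac{A{\left(-41 \right)}}{W{\left(68,5 \right)}} - \frac{4728}{4737} = \frac{0}{-3 + 68^{2}} - \frac{4728}{4737} = \frac{0}{-3 + 4624} - \frac{1576}{1579} = \frac{0}{4621} - \frac{1576}{1579} = 0 \cdot \frac{1}{4621} - \frac{1576}{1579} = 0 - \frac{1576}{1579} = - \frac{1576}{1579}$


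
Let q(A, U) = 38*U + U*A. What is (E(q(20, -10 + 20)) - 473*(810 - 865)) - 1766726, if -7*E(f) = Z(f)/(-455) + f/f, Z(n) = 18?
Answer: -5544164972/3185 ≈ -1.7407e+6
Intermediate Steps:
q(A, U) = 38*U + A*U
E(f) = -437/3185 (E(f) = -(18/(-455) + f/f)/7 = -(18*(-1/455) + 1)/7 = -(-18/455 + 1)/7 = -⅐*437/455 = -437/3185)
(E(q(20, -10 + 20)) - 473*(810 - 865)) - 1766726 = (-437/3185 - 473*(810 - 865)) - 1766726 = (-437/3185 - 473*(-55)) - 1766726 = (-437/3185 + 26015) - 1766726 = 82857338/3185 - 1766726 = -5544164972/3185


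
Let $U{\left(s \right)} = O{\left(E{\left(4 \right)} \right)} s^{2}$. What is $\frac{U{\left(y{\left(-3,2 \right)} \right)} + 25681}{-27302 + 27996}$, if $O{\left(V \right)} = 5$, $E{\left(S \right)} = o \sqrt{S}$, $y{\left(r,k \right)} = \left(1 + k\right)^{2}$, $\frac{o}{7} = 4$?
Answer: $\frac{13043}{347} \approx 37.588$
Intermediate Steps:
$o = 28$ ($o = 7 \cdot 4 = 28$)
$E{\left(S \right)} = 28 \sqrt{S}$
$U{\left(s \right)} = 5 s^{2}$
$\frac{U{\left(y{\left(-3,2 \right)} \right)} + 25681}{-27302 + 27996} = \frac{5 \left(\left(1 + 2\right)^{2}\right)^{2} + 25681}{-27302 + 27996} = \frac{5 \left(3^{2}\right)^{2} + 25681}{694} = \left(5 \cdot 9^{2} + 25681\right) \frac{1}{694} = \left(5 \cdot 81 + 25681\right) \frac{1}{694} = \left(405 + 25681\right) \frac{1}{694} = 26086 \cdot \frac{1}{694} = \frac{13043}{347}$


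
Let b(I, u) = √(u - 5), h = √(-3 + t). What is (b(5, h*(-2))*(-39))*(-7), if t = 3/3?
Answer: 273*√(-5 - 2*I*√2) ≈ 166.57 - 632.76*I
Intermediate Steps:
t = 1 (t = 3*(⅓) = 1)
h = I*√2 (h = √(-3 + 1) = √(-2) = I*√2 ≈ 1.4142*I)
b(I, u) = √(-5 + u)
(b(5, h*(-2))*(-39))*(-7) = (√(-5 + (I*√2)*(-2))*(-39))*(-7) = (√(-5 - 2*I*√2)*(-39))*(-7) = -39*√(-5 - 2*I*√2)*(-7) = 273*√(-5 - 2*I*√2)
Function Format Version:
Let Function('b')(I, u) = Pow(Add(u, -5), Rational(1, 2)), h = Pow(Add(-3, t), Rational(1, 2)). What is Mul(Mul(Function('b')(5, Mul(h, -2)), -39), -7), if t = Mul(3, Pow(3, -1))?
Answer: Mul(273, Pow(Add(-5, Mul(-2, I, Pow(2, Rational(1, 2)))), Rational(1, 2))) ≈ Add(166.57, Mul(-632.76, I))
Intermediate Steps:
t = 1 (t = Mul(3, Rational(1, 3)) = 1)
h = Mul(I, Pow(2, Rational(1, 2))) (h = Pow(Add(-3, 1), Rational(1, 2)) = Pow(-2, Rational(1, 2)) = Mul(I, Pow(2, Rational(1, 2))) ≈ Mul(1.4142, I))
Function('b')(I, u) = Pow(Add(-5, u), Rational(1, 2))
Mul(Mul(Function('b')(5, Mul(h, -2)), -39), -7) = Mul(Mul(Pow(Add(-5, Mul(Mul(I, Pow(2, Rational(1, 2))), -2)), Rational(1, 2)), -39), -7) = Mul(Mul(Pow(Add(-5, Mul(-2, I, Pow(2, Rational(1, 2)))), Rational(1, 2)), -39), -7) = Mul(Mul(-39, Pow(Add(-5, Mul(-2, I, Pow(2, Rational(1, 2)))), Rational(1, 2))), -7) = Mul(273, Pow(Add(-5, Mul(-2, I, Pow(2, Rational(1, 2)))), Rational(1, 2)))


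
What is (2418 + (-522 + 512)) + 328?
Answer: 2736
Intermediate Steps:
(2418 + (-522 + 512)) + 328 = (2418 - 10) + 328 = 2408 + 328 = 2736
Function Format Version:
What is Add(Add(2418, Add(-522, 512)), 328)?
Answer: 2736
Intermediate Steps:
Add(Add(2418, Add(-522, 512)), 328) = Add(Add(2418, -10), 328) = Add(2408, 328) = 2736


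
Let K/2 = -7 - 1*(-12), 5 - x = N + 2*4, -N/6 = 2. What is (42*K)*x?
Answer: 3780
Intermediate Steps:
N = -12 (N = -6*2 = -12)
x = 9 (x = 5 - (-12 + 2*4) = 5 - (-12 + 8) = 5 - 1*(-4) = 5 + 4 = 9)
K = 10 (K = 2*(-7 - 1*(-12)) = 2*(-7 + 12) = 2*5 = 10)
(42*K)*x = (42*10)*9 = 420*9 = 3780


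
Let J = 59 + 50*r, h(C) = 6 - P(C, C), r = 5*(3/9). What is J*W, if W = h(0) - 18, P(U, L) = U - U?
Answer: -1708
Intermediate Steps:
P(U, L) = 0
r = 5/3 (r = 5*(3*(⅑)) = 5*(⅓) = 5/3 ≈ 1.6667)
h(C) = 6 (h(C) = 6 - 1*0 = 6 + 0 = 6)
W = -12 (W = 6 - 18 = -12)
J = 427/3 (J = 59 + 50*(5/3) = 59 + 250/3 = 427/3 ≈ 142.33)
J*W = (427/3)*(-12) = -1708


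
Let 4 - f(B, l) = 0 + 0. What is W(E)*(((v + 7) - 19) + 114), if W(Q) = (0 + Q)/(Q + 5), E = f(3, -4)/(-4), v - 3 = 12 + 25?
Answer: -71/2 ≈ -35.500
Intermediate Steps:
v = 40 (v = 3 + (12 + 25) = 3 + 37 = 40)
f(B, l) = 4 (f(B, l) = 4 - (0 + 0) = 4 - 1*0 = 4 + 0 = 4)
E = -1 (E = 4/(-4) = 4*(-¼) = -1)
W(Q) = Q/(5 + Q)
W(E)*(((v + 7) - 19) + 114) = (-1/(5 - 1))*(((40 + 7) - 19) + 114) = (-1/4)*((47 - 19) + 114) = (-1*¼)*(28 + 114) = -¼*142 = -71/2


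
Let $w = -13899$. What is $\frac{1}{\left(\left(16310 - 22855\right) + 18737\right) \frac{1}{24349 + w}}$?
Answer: $\frac{5225}{6096} \approx 0.85712$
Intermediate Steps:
$\frac{1}{\left(\left(16310 - 22855\right) + 18737\right) \frac{1}{24349 + w}} = \frac{1}{\left(\left(16310 - 22855\right) + 18737\right) \frac{1}{24349 - 13899}} = \frac{1}{\left(-6545 + 18737\right) \frac{1}{10450}} = \frac{1}{12192 \cdot \frac{1}{10450}} = \frac{1}{\frac{6096}{5225}} = \frac{5225}{6096}$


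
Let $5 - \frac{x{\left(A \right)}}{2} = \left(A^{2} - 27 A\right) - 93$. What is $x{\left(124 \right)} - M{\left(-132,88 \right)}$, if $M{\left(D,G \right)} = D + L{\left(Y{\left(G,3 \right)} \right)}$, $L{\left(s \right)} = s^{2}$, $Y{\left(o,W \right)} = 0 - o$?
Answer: $-31472$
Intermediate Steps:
$Y{\left(o,W \right)} = - o$
$M{\left(D,G \right)} = D + G^{2}$ ($M{\left(D,G \right)} = D + \left(- G\right)^{2} = D + G^{2}$)
$x{\left(A \right)} = 196 - 2 A^{2} + 54 A$ ($x{\left(A \right)} = 10 - 2 \left(\left(A^{2} - 27 A\right) - 93\right) = 10 - 2 \left(-93 + A^{2} - 27 A\right) = 10 + \left(186 - 2 A^{2} + 54 A\right) = 196 - 2 A^{2} + 54 A$)
$x{\left(124 \right)} - M{\left(-132,88 \right)} = \left(196 - 2 \cdot 124^{2} + 54 \cdot 124\right) - \left(-132 + 88^{2}\right) = \left(196 - 30752 + 6696\right) - \left(-132 + 7744\right) = \left(196 - 30752 + 6696\right) - 7612 = -23860 - 7612 = -31472$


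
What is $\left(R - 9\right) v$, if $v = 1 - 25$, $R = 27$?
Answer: $-432$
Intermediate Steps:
$v = -24$ ($v = 1 - 25 = -24$)
$\left(R - 9\right) v = \left(27 - 9\right) \left(-24\right) = 18 \left(-24\right) = -432$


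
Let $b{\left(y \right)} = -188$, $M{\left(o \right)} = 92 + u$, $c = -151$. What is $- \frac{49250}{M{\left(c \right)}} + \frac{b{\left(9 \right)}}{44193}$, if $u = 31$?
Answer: $- \frac{241836486}{603971} \approx -400.41$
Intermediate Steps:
$M{\left(o \right)} = 123$ ($M{\left(o \right)} = 92 + 31 = 123$)
$- \frac{49250}{M{\left(c \right)}} + \frac{b{\left(9 \right)}}{44193} = - \frac{49250}{123} - \frac{188}{44193} = - \frac{241836486}{603971}$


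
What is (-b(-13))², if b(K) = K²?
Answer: 28561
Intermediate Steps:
(-b(-13))² = (-1*(-13)²)² = (-1*169)² = (-169)² = 28561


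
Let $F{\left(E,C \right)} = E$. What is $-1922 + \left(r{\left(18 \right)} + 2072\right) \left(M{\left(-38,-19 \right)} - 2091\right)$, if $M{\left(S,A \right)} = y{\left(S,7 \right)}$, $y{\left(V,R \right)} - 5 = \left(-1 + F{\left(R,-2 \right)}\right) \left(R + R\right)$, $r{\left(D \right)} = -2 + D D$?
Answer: $-4794710$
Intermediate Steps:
$r{\left(D \right)} = -2 + D^{2}$
$y{\left(V,R \right)} = 5 + 2 R \left(-1 + R\right)$ ($y{\left(V,R \right)} = 5 + \left(-1 + R\right) \left(R + R\right) = 5 + \left(-1 + R\right) 2 R = 5 + 2 R \left(-1 + R\right)$)
$M{\left(S,A \right)} = 89$ ($M{\left(S,A \right)} = 5 - 14 + 2 \cdot 7^{2} = 5 - 14 + 2 \cdot 49 = 5 - 14 + 98 = 89$)
$-1922 + \left(r{\left(18 \right)} + 2072\right) \left(M{\left(-38,-19 \right)} - 2091\right) = -1922 + \left(\left(-2 + 18^{2}\right) + 2072\right) \left(89 - 2091\right) = -1922 + \left(\left(-2 + 324\right) + 2072\right) \left(-2002\right) = -1922 + \left(322 + 2072\right) \left(-2002\right) = -1922 + 2394 \left(-2002\right) = -1922 - 4792788 = -4794710$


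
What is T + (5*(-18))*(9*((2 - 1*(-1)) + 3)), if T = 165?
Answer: -4695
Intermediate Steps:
T + (5*(-18))*(9*((2 - 1*(-1)) + 3)) = 165 + (5*(-18))*(9*((2 - 1*(-1)) + 3)) = 165 - 810*((2 + 1) + 3) = 165 - 810*(3 + 3) = 165 - 810*6 = 165 - 90*54 = 165 - 4860 = -4695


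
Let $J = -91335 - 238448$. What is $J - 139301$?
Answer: $-469084$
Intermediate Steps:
$J = -329783$
$J - 139301 = -329783 - 139301 = -469084$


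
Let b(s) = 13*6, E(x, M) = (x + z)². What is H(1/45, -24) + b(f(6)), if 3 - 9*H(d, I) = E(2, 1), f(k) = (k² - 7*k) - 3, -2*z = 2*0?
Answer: 701/9 ≈ 77.889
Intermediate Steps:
z = 0 (z = -0 = -½*0 = 0)
E(x, M) = x² (E(x, M) = (x + 0)² = x²)
f(k) = -3 + k² - 7*k
H(d, I) = -⅑ (H(d, I) = ⅓ - ⅑*2² = ⅓ - ⅑*4 = ⅓ - 4/9 = -⅑)
b(s) = 78
H(1/45, -24) + b(f(6)) = -⅑ + 78 = 701/9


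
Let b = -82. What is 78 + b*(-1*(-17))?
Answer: -1316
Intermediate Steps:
78 + b*(-1*(-17)) = 78 - (-82)*(-17) = 78 - 82*17 = 78 - 1394 = -1316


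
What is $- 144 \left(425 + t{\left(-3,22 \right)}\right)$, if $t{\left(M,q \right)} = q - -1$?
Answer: $-64512$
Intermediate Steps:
$t{\left(M,q \right)} = 1 + q$ ($t{\left(M,q \right)} = q + 1 = 1 + q$)
$- 144 \left(425 + t{\left(-3,22 \right)}\right) = - 144 \left(425 + \left(1 + 22\right)\right) = - 144 \left(425 + 23\right) = \left(-144\right) 448 = -64512$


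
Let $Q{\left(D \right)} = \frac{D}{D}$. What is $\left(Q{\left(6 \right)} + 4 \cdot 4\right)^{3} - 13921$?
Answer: $-9008$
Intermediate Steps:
$Q{\left(D \right)} = 1$
$\left(Q{\left(6 \right)} + 4 \cdot 4\right)^{3} - 13921 = \left(1 + 4 \cdot 4\right)^{3} - 13921 = \left(1 + 16\right)^{3} - 13921 = 17^{3} - 13921 = 4913 - 13921 = -9008$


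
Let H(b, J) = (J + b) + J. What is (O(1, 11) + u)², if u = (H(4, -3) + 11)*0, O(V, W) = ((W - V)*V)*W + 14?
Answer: 15376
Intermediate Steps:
H(b, J) = b + 2*J
O(V, W) = 14 + V*W*(W - V) (O(V, W) = (V*(W - V))*W + 14 = V*W*(W - V) + 14 = 14 + V*W*(W - V))
u = 0 (u = ((4 + 2*(-3)) + 11)*0 = ((4 - 6) + 11)*0 = (-2 + 11)*0 = 9*0 = 0)
(O(1, 11) + u)² = ((14 + 1*11² - 1*11*1²) + 0)² = ((14 + 1*121 - 1*11*1) + 0)² = ((14 + 121 - 11) + 0)² = (124 + 0)² = 124² = 15376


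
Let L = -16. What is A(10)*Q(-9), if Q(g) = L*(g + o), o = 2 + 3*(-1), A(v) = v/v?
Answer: 160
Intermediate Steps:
A(v) = 1
o = -1 (o = 2 - 3 = -1)
Q(g) = 16 - 16*g (Q(g) = -16*(g - 1) = -16*(-1 + g) = 16 - 16*g)
A(10)*Q(-9) = 1*(16 - 16*(-9)) = 1*(16 + 144) = 1*160 = 160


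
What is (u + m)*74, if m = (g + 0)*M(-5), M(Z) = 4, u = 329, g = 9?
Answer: 27010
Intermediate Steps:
m = 36 (m = (9 + 0)*4 = 9*4 = 36)
(u + m)*74 = (329 + 36)*74 = 365*74 = 27010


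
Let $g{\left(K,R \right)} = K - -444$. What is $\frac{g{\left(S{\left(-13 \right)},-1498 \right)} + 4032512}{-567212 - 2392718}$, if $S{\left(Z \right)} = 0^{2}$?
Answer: $- \frac{2016478}{1479965} \approx -1.3625$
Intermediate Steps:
$S{\left(Z \right)} = 0$
$g{\left(K,R \right)} = 444 + K$ ($g{\left(K,R \right)} = K + 444 = 444 + K$)
$\frac{g{\left(S{\left(-13 \right)},-1498 \right)} + 4032512}{-567212 - 2392718} = \frac{\left(444 + 0\right) + 4032512}{-567212 - 2392718} = \frac{444 + 4032512}{-2959930} = 4032956 \left(- \frac{1}{2959930}\right) = - \frac{2016478}{1479965}$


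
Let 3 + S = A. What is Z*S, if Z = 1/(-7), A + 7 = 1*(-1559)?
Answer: 1569/7 ≈ 224.14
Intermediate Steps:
A = -1566 (A = -7 + 1*(-1559) = -7 - 1559 = -1566)
Z = -1/7 ≈ -0.14286
S = -1569 (S = -3 - 1566 = -1569)
Z*S = -1/7*(-1569) = 1569/7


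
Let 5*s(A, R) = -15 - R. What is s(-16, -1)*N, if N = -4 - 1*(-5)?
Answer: -14/5 ≈ -2.8000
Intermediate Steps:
s(A, R) = -3 - R/5 (s(A, R) = (-15 - R)/5 = -3 - R/5)
N = 1 (N = -4 + 5 = 1)
s(-16, -1)*N = (-3 - ⅕*(-1))*1 = (-3 + ⅕)*1 = -14/5*1 = -14/5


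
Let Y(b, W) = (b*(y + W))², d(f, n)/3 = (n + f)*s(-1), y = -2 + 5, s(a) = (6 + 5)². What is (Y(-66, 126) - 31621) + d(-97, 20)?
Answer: 72428624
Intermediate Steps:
s(a) = 121 (s(a) = 11² = 121)
y = 3
d(f, n) = 363*f + 363*n (d(f, n) = 3*((n + f)*121) = 3*((f + n)*121) = 3*(121*f + 121*n) = 363*f + 363*n)
Y(b, W) = b²*(3 + W)² (Y(b, W) = (b*(3 + W))² = b²*(3 + W)²)
(Y(-66, 126) - 31621) + d(-97, 20) = ((-66)²*(3 + 126)² - 31621) + (363*(-97) + 363*20) = (4356*129² - 31621) + (-35211 + 7260) = (4356*16641 - 31621) - 27951 = (72488196 - 31621) - 27951 = 72456575 - 27951 = 72428624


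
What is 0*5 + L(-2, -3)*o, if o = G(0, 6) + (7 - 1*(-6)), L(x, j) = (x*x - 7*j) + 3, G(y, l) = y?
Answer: 364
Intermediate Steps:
L(x, j) = 3 + x**2 - 7*j (L(x, j) = (x**2 - 7*j) + 3 = 3 + x**2 - 7*j)
o = 13 (o = 0 + (7 - 1*(-6)) = 0 + (7 + 6) = 0 + 13 = 13)
0*5 + L(-2, -3)*o = 0*5 + (3 + (-2)**2 - 7*(-3))*13 = 0 + (3 + 4 + 21)*13 = 0 + 28*13 = 0 + 364 = 364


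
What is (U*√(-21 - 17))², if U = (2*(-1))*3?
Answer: -1368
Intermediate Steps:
U = -6 (U = -2*3 = -6)
(U*√(-21 - 17))² = (-6*√(-21 - 17))² = (-6*I*√38)² = -1368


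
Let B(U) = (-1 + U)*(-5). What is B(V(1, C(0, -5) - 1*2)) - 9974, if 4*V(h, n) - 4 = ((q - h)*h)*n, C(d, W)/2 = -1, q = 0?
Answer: -9979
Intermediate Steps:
C(d, W) = -2 (C(d, W) = 2*(-1) = -2)
V(h, n) = 1 - n*h²/4 (V(h, n) = 1 + (((0 - h)*h)*n)/4 = 1 + (((-h)*h)*n)/4 = 1 + ((-h²)*n)/4 = 1 + (-n*h²)/4 = 1 - n*h²/4)
B(U) = 5 - 5*U
B(V(1, C(0, -5) - 1*2)) - 9974 = (5 - 5*(1 - ¼*(-2 - 1*2)*1²)) - 9974 = (5 - 5*(1 - ¼*(-2 - 2)*1)) - 9974 = (5 - 5*(1 - ¼*(-4)*1)) - 9974 = (5 - 5*(1 + 1)) - 9974 = (5 - 5*2) - 9974 = (5 - 10) - 9974 = -5 - 9974 = -9979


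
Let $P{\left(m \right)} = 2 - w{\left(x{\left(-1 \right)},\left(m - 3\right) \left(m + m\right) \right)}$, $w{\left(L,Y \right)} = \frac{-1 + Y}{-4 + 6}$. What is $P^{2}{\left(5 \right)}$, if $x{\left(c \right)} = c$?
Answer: $\frac{225}{4} \approx 56.25$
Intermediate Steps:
$w{\left(L,Y \right)} = - \frac{1}{2} + \frac{Y}{2}$ ($w{\left(L,Y \right)} = \frac{-1 + Y}{2} = \left(-1 + Y\right) \frac{1}{2} = - \frac{1}{2} + \frac{Y}{2}$)
$P{\left(m \right)} = \frac{5}{2} - m \left(-3 + m\right)$ ($P{\left(m \right)} = 2 - \left(- \frac{1}{2} + \frac{\left(m - 3\right) \left(m + m\right)}{2}\right) = 2 - \left(- \frac{1}{2} + \frac{\left(-3 + m\right) 2 m}{2}\right) = 2 - \left(- \frac{1}{2} + \frac{2 m \left(-3 + m\right)}{2}\right) = 2 - \left(- \frac{1}{2} + m \left(-3 + m\right)\right) = \frac{5}{2} - m \left(-3 + m\right)$)
$P^{2}{\left(5 \right)} = \left(\frac{5}{2} - 5 \left(-3 + 5\right)\right)^{2} = \left(\frac{5}{2} - 5 \cdot 2\right)^{2} = \left(\frac{5}{2} - 10\right)^{2} = \left(- \frac{15}{2}\right)^{2} = \frac{225}{4}$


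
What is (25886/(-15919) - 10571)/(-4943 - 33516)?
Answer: 168305635/612228821 ≈ 0.27491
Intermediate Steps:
(25886/(-15919) - 10571)/(-4943 - 33516) = (25886*(-1/15919) - 10571)/(-38459) = (-25886/15919 - 10571)*(-1/38459) = -168305635/15919*(-1/38459) = 168305635/612228821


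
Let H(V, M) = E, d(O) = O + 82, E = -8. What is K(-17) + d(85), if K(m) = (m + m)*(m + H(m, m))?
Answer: 1017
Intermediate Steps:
d(O) = 82 + O
H(V, M) = -8
K(m) = 2*m*(-8 + m) (K(m) = (m + m)*(m - 8) = (2*m)*(-8 + m) = 2*m*(-8 + m))
K(-17) + d(85) = 2*(-17)*(-8 - 17) + (82 + 85) = 2*(-17)*(-25) + 167 = 850 + 167 = 1017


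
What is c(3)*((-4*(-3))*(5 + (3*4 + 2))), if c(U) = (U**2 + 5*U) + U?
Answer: 6156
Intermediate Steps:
c(U) = U**2 + 6*U
c(3)*((-4*(-3))*(5 + (3*4 + 2))) = (3*(6 + 3))*((-4*(-3))*(5 + (3*4 + 2))) = (3*9)*(12*(5 + (12 + 2))) = 27*(12*(5 + 14)) = 27*(12*19) = 27*228 = 6156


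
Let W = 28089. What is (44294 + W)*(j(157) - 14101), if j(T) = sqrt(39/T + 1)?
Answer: -1020672683 + 1013362*sqrt(157)/157 ≈ -1.0206e+9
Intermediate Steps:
j(T) = sqrt(1 + 39/T)
(44294 + W)*(j(157) - 14101) = (44294 + 28089)*(sqrt((39 + 157)/157) - 14101) = 72383*(sqrt((1/157)*196) - 14101) = 72383*(sqrt(196/157) - 14101) = 72383*(14*sqrt(157)/157 - 14101) = 72383*(-14101 + 14*sqrt(157)/157) = -1020672683 + 1013362*sqrt(157)/157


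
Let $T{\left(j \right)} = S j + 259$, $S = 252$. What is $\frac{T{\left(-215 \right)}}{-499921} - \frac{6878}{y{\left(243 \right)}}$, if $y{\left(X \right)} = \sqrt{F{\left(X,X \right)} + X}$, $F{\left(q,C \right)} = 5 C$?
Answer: $\frac{53921}{499921} - \frac{3439 \sqrt{2}}{27} \approx -180.02$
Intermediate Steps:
$T{\left(j \right)} = 259 + 252 j$ ($T{\left(j \right)} = 252 j + 259 = 259 + 252 j$)
$y{\left(X \right)} = \sqrt{6} \sqrt{X}$ ($y{\left(X \right)} = \sqrt{5 X + X} = \sqrt{6 X} = \sqrt{6} \sqrt{X}$)
$\frac{T{\left(-215 \right)}}{-499921} - \frac{6878}{y{\left(243 \right)}} = \frac{259 + 252 \left(-215\right)}{-499921} - \frac{6878}{\sqrt{6} \sqrt{243}} = \left(259 - 54180\right) \left(- \frac{1}{499921}\right) - \frac{6878}{\sqrt{6} \cdot 9 \sqrt{3}} = \left(-53921\right) \left(- \frac{1}{499921}\right) - \frac{6878}{27 \sqrt{2}} = \frac{53921}{499921} - 6878 \frac{\sqrt{2}}{54} = \frac{53921}{499921} - \frac{3439 \sqrt{2}}{27}$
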